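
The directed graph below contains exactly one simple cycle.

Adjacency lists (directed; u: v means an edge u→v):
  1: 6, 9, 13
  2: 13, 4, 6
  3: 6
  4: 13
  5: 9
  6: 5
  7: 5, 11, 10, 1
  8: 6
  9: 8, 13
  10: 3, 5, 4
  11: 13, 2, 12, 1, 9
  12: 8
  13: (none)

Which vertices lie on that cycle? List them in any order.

DFS with gray/black marking from 5:
5 gray
  9 gray
    8 gray
      6 gray
        6→5: 5 is gray → back edge
Back edge closes the cycle 5 → 9 → 8 → 6 → 5; its vertices are {5, 6, 8, 9}.

5, 6, 8, 9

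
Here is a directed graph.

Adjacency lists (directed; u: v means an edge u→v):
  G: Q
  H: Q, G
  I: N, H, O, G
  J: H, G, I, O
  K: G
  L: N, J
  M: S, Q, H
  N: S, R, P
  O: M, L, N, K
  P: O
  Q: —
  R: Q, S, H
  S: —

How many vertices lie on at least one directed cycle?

A vertex is on a directed cycle iff it belongs to a strongly connected component of size ≥ 2 (or has a self-loop).
The vertices on cycles are {I, J, L, N, O, P} — 6 in total.

6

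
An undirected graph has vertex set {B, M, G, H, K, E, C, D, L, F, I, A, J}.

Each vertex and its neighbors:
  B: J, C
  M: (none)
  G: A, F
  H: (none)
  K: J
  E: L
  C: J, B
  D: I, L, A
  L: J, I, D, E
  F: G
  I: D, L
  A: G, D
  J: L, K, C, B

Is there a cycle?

Yes

DFS, tracking each vertex's parent; an edge to a visited non-parent vertex closes a cycle.
Start from D:
visit D (parent –)
  visit I (parent D)
    I–D: parent, skip
    visit L (parent I)
      visit J (parent L)
        J–L: parent, skip
        visit K (parent J)
          K–J: parent, skip
        visit C (parent J)
          C–J: parent, skip
          visit B (parent C)
            B–J: J visited and ≠ parent → cycle
Cycle: J – C – B – J.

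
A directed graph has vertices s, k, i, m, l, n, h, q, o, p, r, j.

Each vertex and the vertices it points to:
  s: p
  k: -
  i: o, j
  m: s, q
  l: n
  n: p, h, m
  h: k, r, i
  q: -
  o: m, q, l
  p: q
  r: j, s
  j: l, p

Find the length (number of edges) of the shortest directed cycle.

For each vertex v, BFS finds the shortest path from v back to v.
The shortest such closed walk is l → n → h → i → o → l, length 5.

5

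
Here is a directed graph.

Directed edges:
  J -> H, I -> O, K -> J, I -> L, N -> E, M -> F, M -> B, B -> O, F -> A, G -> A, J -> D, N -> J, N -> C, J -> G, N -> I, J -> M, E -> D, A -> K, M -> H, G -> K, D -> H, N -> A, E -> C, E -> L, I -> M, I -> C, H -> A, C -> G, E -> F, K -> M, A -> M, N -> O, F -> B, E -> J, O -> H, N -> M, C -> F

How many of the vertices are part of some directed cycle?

10

A vertex is on a directed cycle iff it belongs to a strongly connected component of size ≥ 2 (or has a self-loop).
The vertices on cycles are {A, B, D, F, G, H, J, K, M, O} — 10 in total.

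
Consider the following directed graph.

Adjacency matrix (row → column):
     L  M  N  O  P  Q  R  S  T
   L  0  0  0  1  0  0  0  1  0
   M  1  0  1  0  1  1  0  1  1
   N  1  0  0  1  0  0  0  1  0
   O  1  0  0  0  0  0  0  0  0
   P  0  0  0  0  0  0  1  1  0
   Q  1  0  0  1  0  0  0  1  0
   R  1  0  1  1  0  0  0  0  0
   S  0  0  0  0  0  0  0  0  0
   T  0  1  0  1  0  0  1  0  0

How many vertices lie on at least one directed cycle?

4

A vertex is on a directed cycle iff it belongs to a strongly connected component of size ≥ 2 (or has a self-loop).
The vertices on cycles are {L, M, O, T} — 4 in total.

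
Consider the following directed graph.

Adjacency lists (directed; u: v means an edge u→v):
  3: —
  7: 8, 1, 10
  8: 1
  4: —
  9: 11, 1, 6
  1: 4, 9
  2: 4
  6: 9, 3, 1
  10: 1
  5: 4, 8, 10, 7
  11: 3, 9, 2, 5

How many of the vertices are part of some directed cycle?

8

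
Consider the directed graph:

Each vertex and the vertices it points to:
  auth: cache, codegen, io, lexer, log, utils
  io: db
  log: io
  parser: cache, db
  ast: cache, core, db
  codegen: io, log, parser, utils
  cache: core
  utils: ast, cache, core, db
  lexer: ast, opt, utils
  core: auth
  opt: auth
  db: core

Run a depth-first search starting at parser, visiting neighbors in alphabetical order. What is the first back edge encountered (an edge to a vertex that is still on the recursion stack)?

DFS from parser (visiting neighbors in alphabetical order); mark gray on enter, black on exit:
parser gray
  cache gray
    core gray
      auth gray
        auth→cache: cache is gray → back edge
First back edge: auth → cache.

auth->cache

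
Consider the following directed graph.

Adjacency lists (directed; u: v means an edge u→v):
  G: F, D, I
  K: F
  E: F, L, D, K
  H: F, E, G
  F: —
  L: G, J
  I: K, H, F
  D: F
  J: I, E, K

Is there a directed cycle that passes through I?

Yes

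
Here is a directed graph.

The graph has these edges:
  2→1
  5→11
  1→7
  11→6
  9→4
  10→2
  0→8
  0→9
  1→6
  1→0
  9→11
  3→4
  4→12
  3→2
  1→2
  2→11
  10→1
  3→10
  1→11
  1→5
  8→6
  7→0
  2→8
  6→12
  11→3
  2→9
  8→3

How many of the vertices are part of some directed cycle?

A vertex is on a directed cycle iff it belongs to a strongly connected component of size ≥ 2 (or has a self-loop).
The vertices on cycles are {0, 1, 2, 3, 5, 7, 8, 9, 10, 11} — 10 in total.

10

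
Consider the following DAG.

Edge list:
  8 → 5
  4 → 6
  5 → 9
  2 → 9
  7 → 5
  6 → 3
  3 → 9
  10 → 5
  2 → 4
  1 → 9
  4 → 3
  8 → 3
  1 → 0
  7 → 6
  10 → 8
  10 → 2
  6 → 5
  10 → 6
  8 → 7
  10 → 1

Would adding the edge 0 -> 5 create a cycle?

No

Adding 0→5 creates a cycle iff 5 can already reach 0.
Explore from 5: no path reaches 0. The graph stays acyclic.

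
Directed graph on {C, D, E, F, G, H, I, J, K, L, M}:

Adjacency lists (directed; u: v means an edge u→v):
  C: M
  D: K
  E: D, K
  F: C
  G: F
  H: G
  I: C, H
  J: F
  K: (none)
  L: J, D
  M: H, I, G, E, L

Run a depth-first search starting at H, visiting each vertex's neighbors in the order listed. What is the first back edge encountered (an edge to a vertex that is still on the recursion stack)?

M→H

DFS from H (visiting each vertex's neighbors in the order listed); mark gray on enter, black on exit:
H gray
  G gray
    F gray
      C gray
        M gray
          M→H: H is gray → back edge
First back edge: M → H.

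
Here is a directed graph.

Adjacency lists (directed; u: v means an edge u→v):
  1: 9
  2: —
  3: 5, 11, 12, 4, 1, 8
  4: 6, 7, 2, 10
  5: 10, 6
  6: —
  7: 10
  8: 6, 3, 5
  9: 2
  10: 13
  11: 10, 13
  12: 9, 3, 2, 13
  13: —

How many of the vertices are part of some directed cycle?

3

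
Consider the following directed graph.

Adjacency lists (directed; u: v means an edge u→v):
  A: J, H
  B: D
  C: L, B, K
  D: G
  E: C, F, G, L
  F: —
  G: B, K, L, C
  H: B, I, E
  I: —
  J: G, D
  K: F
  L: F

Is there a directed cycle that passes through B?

Yes

B is on a cycle iff B can reach itself via ≥1 edge.
B → D → G → B — yes.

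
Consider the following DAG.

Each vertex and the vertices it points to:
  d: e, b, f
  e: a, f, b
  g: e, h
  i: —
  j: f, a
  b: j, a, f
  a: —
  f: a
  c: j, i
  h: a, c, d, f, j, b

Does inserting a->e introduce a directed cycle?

Yes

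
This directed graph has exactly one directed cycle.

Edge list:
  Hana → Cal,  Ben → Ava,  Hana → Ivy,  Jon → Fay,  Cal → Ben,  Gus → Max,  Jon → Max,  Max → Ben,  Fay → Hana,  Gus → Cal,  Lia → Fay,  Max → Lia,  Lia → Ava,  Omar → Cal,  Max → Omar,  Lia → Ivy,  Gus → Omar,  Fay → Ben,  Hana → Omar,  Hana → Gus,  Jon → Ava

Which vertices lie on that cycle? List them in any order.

DFS with gray/black marking from Fay:
Fay gray
  Ben gray
    Ava gray
    Ava black
  Ben black
  Hana gray
    Cal gray
      Cal→Ben: Ben black — skip
    Cal black
    Omar gray
      Omar→Cal: Cal black — skip
    Omar black
    Ivy gray
    Ivy black
    Gus gray
      Gus→Cal: Cal black — skip
      Max gray
        Max→Omar: Omar black — skip
        Max→Ben: Ben black — skip
        Lia gray
          Lia→Ava: Ava black — skip
          Lia→Fay: Fay is gray → back edge
Back edge closes the cycle Fay → Hana → Gus → Max → Lia → Fay; its vertices are {Fay, Gus, Lia, Max, Hana}.

Fay, Gus, Lia, Max, Hana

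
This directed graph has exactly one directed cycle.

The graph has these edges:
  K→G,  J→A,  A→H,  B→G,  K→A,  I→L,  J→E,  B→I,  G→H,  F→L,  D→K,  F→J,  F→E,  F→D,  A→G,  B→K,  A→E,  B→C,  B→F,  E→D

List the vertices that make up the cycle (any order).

A, D, E, K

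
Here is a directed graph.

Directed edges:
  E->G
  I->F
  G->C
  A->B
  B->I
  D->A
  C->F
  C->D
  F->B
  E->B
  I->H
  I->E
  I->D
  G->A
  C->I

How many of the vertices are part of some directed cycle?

A vertex is on a directed cycle iff it belongs to a strongly connected component of size ≥ 2 (or has a self-loop).
The vertices on cycles are {A, B, C, D, E, F, G, I} — 8 in total.

8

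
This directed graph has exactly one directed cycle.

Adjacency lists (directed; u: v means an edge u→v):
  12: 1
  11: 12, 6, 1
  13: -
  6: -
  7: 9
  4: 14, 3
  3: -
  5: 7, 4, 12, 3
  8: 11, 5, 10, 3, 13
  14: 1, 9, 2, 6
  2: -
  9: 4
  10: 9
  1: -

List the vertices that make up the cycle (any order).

4, 9, 14

DFS with gray/black marking from 4:
4 gray
  14 gray
    1 gray
    1 black
    9 gray
      9→4: 4 is gray → back edge
Back edge closes the cycle 4 → 14 → 9 → 4; its vertices are {4, 9, 14}.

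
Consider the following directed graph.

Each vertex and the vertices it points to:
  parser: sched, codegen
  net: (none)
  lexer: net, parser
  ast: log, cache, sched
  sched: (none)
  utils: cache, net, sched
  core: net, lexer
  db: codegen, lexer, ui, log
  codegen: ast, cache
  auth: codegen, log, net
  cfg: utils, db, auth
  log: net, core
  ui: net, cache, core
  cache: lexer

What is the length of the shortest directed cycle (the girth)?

For each vertex v, BFS finds the shortest path from v back to v.
The shortest such closed walk is codegen → cache → lexer → parser → codegen, length 4.

4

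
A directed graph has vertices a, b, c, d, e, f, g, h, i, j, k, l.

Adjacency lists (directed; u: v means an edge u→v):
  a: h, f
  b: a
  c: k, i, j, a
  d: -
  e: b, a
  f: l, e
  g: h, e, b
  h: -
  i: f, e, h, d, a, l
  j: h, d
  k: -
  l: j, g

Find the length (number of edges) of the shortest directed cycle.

3

For each vertex v, BFS finds the shortest path from v back to v.
The shortest such closed walk is f → e → a → f, length 3.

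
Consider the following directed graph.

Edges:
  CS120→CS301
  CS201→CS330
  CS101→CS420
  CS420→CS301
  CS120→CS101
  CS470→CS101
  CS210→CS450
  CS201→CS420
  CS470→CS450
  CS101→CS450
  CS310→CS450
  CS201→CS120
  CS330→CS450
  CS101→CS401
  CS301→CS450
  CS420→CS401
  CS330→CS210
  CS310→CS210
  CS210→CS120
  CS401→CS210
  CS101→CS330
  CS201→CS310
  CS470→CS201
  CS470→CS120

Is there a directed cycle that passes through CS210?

Yes

CS210 is on a cycle iff CS210 can reach itself via ≥1 edge.
CS210 → CS120 → CS101 → CS330 → CS210 — yes.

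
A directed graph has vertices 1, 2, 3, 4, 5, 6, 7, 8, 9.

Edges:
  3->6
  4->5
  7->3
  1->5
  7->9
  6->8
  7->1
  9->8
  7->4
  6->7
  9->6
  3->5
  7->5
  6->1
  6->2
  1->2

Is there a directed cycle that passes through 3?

Yes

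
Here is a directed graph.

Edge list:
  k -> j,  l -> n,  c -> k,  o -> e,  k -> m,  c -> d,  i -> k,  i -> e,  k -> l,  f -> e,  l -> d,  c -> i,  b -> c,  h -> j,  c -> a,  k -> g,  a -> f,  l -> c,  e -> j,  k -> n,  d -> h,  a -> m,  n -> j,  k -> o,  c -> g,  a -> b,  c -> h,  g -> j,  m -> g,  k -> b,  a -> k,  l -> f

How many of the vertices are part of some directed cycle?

6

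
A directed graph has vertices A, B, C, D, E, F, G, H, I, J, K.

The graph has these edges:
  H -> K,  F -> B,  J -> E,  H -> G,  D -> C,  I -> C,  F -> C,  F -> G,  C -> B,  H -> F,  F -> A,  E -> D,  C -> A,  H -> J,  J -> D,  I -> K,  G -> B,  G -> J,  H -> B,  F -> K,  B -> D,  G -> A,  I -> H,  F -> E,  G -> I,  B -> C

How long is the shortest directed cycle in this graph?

For each vertex v, BFS finds the shortest path from v back to v.
The shortest such closed walk is B → C → B, length 2.

2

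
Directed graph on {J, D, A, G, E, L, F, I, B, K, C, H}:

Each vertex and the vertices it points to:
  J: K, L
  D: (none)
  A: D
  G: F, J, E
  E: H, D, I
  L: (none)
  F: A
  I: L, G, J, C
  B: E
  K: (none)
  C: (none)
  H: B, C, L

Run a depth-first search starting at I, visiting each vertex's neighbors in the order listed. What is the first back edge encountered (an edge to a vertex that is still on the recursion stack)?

B->E

DFS from I (visiting each vertex's neighbors in the order listed); mark gray on enter, black on exit:
I gray
  L gray
  L black
  G gray
    F gray
      A gray
        D gray
        D black
      A black
    F black
    J gray
      K gray
      K black
      J→L: L black — skip
    J black
    E gray
      H gray
        B gray
          B→E: E is gray → back edge
First back edge: B → E.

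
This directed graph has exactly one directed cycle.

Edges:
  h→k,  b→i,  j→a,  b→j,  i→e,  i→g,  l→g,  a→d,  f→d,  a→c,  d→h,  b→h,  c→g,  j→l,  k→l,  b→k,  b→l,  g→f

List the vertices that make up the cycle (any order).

DFS with gray/black marking from h:
h gray
  k gray
    l gray
      g gray
        f gray
          d gray
            d→h: h is gray → back edge
Back edge closes the cycle h → k → l → g → f → d → h; its vertices are {d, f, g, h, k, l}.

d, f, g, h, k, l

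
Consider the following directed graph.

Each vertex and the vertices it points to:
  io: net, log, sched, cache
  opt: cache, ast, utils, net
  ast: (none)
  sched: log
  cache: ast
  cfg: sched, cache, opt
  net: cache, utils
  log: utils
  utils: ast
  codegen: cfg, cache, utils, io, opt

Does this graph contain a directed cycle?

No

DFS with white/gray/black marking, starting from opt:
opt gray
  cache gray
    ast gray
    ast black
  cache black
  opt→ast: ast black — skip
  utils gray
    utils→ast: ast black — skip
  utils black
  net gray
    net→cache: cache black — skip
    net→utils: utils black — skip
  net black
opt black
io gray
  io→net: net black — skip
  log gray
    log→utils: utils black — skip
  log black
  sched gray
    sched→log: log black — skip
  sched black
  io→cache: cache black — skip
io black
cfg gray
  cfg→sched: sched black — skip
  cfg→cache: cache black — skip
  cfg→opt: opt black — skip
cfg black
codegen gray
  codegen→cfg: cfg black — skip
  codegen→cache: cache black — skip
  codegen→utils: utils black — skip
  codegen→io: io black — skip
  codegen→opt: opt black — skip
codegen black
Every edge goes to a white or black vertex — no back edge, so the graph is acyclic.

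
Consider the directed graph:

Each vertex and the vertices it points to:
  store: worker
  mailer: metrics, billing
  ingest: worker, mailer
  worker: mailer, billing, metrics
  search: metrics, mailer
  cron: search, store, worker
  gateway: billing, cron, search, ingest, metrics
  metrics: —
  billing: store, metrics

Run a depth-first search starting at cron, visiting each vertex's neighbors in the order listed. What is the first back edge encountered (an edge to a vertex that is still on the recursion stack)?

DFS from cron (visiting each vertex's neighbors in the order listed); mark gray on enter, black on exit:
cron gray
  search gray
    metrics gray
    metrics black
    mailer gray
      mailer→metrics: metrics black — skip
      billing gray
        store gray
          worker gray
            worker→mailer: mailer is gray → back edge
First back edge: worker → mailer.

worker→mailer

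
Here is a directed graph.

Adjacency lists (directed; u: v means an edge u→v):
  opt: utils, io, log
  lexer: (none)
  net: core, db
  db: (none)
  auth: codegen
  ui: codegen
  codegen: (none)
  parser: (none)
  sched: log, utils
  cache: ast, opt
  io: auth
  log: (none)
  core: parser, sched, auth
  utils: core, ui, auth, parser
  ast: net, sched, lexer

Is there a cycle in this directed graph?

Yes

DFS with white/gray/black marking, starting from lexer:
lexer gray
lexer black
opt gray
  utils gray
    core gray
      parser gray
      parser black
      sched gray
        log gray
        log black
        sched→utils: utils is gray → back edge
Back edge found, so a cycle exists: utils → core → sched → utils.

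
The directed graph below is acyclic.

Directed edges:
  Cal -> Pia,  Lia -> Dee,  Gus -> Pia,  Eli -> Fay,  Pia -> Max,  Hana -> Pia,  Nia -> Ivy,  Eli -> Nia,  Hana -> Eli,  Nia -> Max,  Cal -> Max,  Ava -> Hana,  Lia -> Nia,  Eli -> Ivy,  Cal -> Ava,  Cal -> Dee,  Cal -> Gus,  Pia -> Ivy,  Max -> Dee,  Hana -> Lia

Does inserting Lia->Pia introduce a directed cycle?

Adding Lia→Pia creates a cycle iff Pia can already reach Lia.
Explore from Pia: no path reaches Lia. The graph stays acyclic.

No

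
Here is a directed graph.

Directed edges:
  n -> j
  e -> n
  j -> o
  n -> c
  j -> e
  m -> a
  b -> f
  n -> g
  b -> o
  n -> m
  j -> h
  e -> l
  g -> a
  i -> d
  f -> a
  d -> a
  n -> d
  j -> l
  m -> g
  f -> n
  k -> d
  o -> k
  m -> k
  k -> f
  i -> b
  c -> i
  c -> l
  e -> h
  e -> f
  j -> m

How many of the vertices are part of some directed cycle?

10

A vertex is on a directed cycle iff it belongs to a strongly connected component of size ≥ 2 (or has a self-loop).
The vertices on cycles are {b, c, e, f, i, j, k, m, n, o} — 10 in total.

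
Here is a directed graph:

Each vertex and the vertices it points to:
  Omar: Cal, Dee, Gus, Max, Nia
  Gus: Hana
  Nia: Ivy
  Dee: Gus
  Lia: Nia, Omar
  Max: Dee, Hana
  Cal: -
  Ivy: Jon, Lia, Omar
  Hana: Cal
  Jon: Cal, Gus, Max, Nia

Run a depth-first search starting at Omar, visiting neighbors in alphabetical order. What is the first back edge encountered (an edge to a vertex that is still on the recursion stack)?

DFS from Omar (visiting neighbors in alphabetical order); mark gray on enter, black on exit:
Omar gray
  Cal gray
  Cal black
  Dee gray
    Gus gray
      Hana gray
        Hana→Cal: Cal black — skip
      Hana black
    Gus black
  Dee black
  Omar→Gus: Gus black — skip
  Max gray
    Max→Dee: Dee black — skip
    Max→Hana: Hana black — skip
  Max black
  Nia gray
    Ivy gray
      Jon gray
        Jon→Cal: Cal black — skip
        Jon→Gus: Gus black — skip
        Jon→Max: Max black — skip
        Jon→Nia: Nia is gray → back edge
First back edge: Jon → Nia.

Jon→Nia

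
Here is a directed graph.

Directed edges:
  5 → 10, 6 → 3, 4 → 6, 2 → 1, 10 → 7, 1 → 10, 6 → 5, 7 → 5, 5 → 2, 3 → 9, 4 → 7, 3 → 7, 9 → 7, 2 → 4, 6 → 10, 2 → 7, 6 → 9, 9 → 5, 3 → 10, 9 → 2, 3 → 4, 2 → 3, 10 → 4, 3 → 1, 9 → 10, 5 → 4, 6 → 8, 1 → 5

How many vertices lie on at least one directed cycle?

A vertex is on a directed cycle iff it belongs to a strongly connected component of size ≥ 2 (or has a self-loop).
The vertices on cycles are {1, 2, 3, 4, 5, 6, 7, 9, 10} — 9 in total.

9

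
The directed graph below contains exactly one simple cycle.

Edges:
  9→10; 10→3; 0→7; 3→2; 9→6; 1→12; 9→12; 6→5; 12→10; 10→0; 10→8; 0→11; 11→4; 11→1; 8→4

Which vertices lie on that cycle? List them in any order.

0, 1, 10, 11, 12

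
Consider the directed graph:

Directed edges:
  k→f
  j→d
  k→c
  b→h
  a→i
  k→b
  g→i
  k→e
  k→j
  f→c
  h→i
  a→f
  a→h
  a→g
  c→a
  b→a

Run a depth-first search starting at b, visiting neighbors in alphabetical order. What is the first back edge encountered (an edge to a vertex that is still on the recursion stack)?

c->a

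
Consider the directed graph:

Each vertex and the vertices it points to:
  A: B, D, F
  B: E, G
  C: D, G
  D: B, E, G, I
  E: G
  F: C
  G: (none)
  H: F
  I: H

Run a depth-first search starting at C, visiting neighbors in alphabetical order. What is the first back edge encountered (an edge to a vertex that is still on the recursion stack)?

DFS from C (visiting neighbors in alphabetical order); mark gray on enter, black on exit:
C gray
  D gray
    B gray
      E gray
        G gray
        G black
      E black
      B→G: G black — skip
    B black
    D→E: E black — skip
    D→G: G black — skip
    I gray
      H gray
        F gray
          F→C: C is gray → back edge
First back edge: F → C.

F→C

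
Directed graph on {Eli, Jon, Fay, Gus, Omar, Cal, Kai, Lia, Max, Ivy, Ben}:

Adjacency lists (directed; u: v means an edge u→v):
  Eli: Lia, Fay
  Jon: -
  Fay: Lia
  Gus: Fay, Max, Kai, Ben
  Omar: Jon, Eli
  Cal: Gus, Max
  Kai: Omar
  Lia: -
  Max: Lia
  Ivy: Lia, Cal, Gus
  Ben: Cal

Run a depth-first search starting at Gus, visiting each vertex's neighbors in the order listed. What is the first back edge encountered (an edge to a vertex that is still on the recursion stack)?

Cal→Gus

DFS from Gus (visiting each vertex's neighbors in the order listed); mark gray on enter, black on exit:
Gus gray
  Fay gray
    Lia gray
    Lia black
  Fay black
  Max gray
    Max→Lia: Lia black — skip
  Max black
  Kai gray
    Omar gray
      Jon gray
      Jon black
      Eli gray
        Eli→Lia: Lia black — skip
        Eli→Fay: Fay black — skip
      Eli black
    Omar black
  Kai black
  Ben gray
    Cal gray
      Cal→Gus: Gus is gray → back edge
First back edge: Cal → Gus.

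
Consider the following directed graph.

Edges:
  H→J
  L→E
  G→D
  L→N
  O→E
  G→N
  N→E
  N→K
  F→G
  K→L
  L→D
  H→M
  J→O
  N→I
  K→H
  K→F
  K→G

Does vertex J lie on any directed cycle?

No

J lies on a cycle iff there is a path from J back to itself.
Exploring from J, it never reaches itself; equivalently, its strongly connected component is a singleton.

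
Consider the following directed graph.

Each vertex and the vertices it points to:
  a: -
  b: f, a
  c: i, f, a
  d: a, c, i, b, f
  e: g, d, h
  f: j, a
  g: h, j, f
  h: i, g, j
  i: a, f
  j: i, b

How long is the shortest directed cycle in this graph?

2

For each vertex v, BFS finds the shortest path from v back to v.
The shortest such closed walk is g → h → g, length 2.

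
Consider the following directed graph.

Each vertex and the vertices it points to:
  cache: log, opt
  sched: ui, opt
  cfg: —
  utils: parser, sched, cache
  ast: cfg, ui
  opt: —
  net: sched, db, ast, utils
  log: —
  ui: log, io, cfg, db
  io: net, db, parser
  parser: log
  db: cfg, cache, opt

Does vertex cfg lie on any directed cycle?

cfg lies on a cycle iff there is a path from cfg back to itself.
Exploring from cfg, it never reaches itself; equivalently, its strongly connected component is a singleton.

No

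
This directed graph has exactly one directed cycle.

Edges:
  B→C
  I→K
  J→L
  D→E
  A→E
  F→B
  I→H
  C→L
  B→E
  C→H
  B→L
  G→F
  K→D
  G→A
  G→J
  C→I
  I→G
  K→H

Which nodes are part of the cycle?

DFS with gray/black marking from I:
I gray
  H gray
  H black
  G gray
    J gray
      L gray
      L black
    J black
    A gray
      E gray
      E black
    A black
    F gray
      B gray
        B→L: L black — skip
        B→E: E black — skip
        C gray
          C→H: H black — skip
          C→L: L black — skip
          C→I: I is gray → back edge
Back edge closes the cycle I → G → F → B → C → I; its vertices are {B, C, F, G, I}.

B, C, F, G, I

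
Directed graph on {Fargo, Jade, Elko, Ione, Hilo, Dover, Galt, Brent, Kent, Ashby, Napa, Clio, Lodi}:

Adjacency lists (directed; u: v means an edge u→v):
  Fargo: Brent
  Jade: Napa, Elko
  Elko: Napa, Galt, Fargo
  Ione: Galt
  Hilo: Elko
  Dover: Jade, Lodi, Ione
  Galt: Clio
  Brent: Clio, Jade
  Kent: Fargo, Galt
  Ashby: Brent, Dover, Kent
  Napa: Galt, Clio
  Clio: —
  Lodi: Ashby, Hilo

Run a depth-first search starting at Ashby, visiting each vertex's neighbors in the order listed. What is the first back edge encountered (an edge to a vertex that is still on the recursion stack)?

DFS from Ashby (visiting each vertex's neighbors in the order listed); mark gray on enter, black on exit:
Ashby gray
  Brent gray
    Clio gray
    Clio black
    Jade gray
      Napa gray
        Galt gray
          Galt→Clio: Clio black — skip
        Galt black
        Napa→Clio: Clio black — skip
      Napa black
      Elko gray
        Elko→Napa: Napa black — skip
        Elko→Galt: Galt black — skip
        Fargo gray
          Fargo→Brent: Brent is gray → back edge
First back edge: Fargo → Brent.

Fargo->Brent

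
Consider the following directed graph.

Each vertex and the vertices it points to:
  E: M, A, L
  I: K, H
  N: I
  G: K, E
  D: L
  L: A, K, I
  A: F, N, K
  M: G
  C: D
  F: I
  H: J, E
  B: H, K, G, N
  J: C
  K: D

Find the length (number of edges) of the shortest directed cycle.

For each vertex v, BFS finds the shortest path from v back to v.
The shortest such closed walk is E → M → G → E, length 3.

3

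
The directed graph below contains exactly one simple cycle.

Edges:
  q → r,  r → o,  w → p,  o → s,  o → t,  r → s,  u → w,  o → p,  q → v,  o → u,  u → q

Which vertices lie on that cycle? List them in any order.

DFS with gray/black marking from r:
r gray
  o gray
    p gray
    p black
    u gray
      w gray
        w→p: p black — skip
      w black
      q gray
        v gray
        v black
        q→r: r is gray → back edge
Back edge closes the cycle r → o → u → q → r; its vertices are {o, q, r, u}.

o, q, r, u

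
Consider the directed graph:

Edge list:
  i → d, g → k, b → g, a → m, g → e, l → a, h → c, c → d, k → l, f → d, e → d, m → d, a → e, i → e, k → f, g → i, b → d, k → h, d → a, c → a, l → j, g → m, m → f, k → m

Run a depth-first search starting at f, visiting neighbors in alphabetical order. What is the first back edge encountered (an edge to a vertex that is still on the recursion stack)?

e->d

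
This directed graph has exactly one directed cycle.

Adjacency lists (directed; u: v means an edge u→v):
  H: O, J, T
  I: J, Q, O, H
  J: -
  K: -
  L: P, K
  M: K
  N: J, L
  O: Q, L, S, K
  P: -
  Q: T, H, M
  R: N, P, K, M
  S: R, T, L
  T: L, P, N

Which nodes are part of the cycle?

DFS with gray/black marking from O:
O gray
  Q gray
    T gray
      L gray
        P gray
        P black
        K gray
        K black
      L black
      T→P: P black — skip
      N gray
        J gray
        J black
        N→L: L black — skip
      N black
    T black
    H gray
      H→O: O is gray → back edge
Back edge closes the cycle O → Q → H → O; its vertices are {H, O, Q}.

H, O, Q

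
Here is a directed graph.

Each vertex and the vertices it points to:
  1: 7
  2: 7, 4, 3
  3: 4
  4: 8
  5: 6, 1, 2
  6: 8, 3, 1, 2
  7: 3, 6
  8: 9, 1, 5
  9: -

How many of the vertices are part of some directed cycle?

A vertex is on a directed cycle iff it belongs to a strongly connected component of size ≥ 2 (or has a self-loop).
The vertices on cycles are {1, 2, 3, 4, 5, 6, 7, 8} — 8 in total.

8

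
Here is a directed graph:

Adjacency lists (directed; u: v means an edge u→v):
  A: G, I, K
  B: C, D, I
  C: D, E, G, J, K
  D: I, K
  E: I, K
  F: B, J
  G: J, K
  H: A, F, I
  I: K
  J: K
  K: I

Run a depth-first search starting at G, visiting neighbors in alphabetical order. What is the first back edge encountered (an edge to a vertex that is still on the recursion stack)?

DFS from G (visiting neighbors in alphabetical order); mark gray on enter, black on exit:
G gray
  J gray
    K gray
      I gray
        I→K: K is gray → back edge
First back edge: I → K.

I→K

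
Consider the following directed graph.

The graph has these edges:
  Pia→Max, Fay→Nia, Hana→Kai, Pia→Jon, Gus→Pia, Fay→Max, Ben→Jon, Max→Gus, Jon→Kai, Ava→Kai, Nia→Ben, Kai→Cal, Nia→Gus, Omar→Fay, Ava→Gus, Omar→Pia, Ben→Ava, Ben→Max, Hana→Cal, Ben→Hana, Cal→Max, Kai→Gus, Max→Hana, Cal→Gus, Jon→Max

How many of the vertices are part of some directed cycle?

7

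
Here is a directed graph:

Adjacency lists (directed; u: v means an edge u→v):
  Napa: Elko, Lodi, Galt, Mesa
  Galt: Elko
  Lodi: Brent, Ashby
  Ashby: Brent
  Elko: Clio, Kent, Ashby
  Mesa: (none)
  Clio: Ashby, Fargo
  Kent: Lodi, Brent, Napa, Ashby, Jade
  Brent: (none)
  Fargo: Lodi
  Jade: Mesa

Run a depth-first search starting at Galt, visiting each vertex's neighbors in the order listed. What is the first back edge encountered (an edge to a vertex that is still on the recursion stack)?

Napa→Elko

DFS from Galt (visiting each vertex's neighbors in the order listed); mark gray on enter, black on exit:
Galt gray
  Elko gray
    Clio gray
      Ashby gray
        Brent gray
        Brent black
      Ashby black
      Fargo gray
        Lodi gray
          Lodi→Brent: Brent black — skip
          Lodi→Ashby: Ashby black — skip
        Lodi black
      Fargo black
    Clio black
    Kent gray
      Kent→Lodi: Lodi black — skip
      Kent→Brent: Brent black — skip
      Napa gray
        Napa→Elko: Elko is gray → back edge
First back edge: Napa → Elko.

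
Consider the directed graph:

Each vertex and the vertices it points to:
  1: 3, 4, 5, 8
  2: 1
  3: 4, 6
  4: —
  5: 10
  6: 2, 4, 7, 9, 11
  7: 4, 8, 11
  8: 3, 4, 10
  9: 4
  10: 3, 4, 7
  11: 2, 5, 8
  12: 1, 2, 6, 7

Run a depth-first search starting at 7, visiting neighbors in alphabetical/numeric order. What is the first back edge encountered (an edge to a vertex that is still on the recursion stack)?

DFS from 7 (visiting neighbors in alphabetical/numeric order); mark gray on enter, black on exit:
7 gray
  4 gray
  4 black
  8 gray
    3 gray
      3→4: 4 black — skip
      6 gray
        2 gray
          1 gray
            1→3: 3 is gray → back edge
First back edge: 1 → 3.

1->3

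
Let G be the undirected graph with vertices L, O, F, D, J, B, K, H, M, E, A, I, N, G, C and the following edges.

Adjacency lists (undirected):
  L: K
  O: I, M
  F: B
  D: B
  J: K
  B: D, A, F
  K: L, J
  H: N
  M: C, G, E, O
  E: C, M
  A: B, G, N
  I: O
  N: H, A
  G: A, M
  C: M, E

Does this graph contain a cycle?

Yes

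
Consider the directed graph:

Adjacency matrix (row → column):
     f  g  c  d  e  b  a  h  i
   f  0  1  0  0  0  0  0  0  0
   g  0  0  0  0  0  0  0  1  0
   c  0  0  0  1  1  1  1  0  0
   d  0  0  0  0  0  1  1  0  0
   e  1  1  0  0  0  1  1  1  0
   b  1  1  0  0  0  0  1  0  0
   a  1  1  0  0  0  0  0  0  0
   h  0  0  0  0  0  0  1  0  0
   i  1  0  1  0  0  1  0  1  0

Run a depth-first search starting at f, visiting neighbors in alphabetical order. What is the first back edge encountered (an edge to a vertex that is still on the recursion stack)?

a→f

DFS from f (visiting neighbors in alphabetical order); mark gray on enter, black on exit:
f gray
  g gray
    h gray
      a gray
        a→f: f is gray → back edge
First back edge: a → f.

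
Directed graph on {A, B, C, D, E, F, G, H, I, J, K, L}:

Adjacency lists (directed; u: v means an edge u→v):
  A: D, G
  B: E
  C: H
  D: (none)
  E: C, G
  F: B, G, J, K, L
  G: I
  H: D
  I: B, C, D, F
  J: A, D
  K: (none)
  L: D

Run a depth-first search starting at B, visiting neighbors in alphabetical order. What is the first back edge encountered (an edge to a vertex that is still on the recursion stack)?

DFS from B (visiting neighbors in alphabetical order); mark gray on enter, black on exit:
B gray
  E gray
    C gray
      H gray
        D gray
        D black
      H black
    C black
    G gray
      I gray
        I→B: B is gray → back edge
First back edge: I → B.

I→B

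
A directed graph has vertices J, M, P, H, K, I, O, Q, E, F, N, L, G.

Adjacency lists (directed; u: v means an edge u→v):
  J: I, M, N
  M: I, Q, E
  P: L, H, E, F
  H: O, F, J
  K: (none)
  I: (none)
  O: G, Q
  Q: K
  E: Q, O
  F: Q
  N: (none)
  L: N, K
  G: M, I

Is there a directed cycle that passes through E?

E is on a cycle iff E can reach itself via ≥1 edge.
E → O → G → M → E — yes.

Yes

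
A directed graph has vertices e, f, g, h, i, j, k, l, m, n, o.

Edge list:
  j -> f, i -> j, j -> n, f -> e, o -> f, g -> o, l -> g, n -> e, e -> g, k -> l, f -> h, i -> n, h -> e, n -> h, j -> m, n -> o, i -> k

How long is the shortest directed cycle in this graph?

For each vertex v, BFS finds the shortest path from v back to v.
The shortest such closed walk is f → e → g → o → f, length 4.

4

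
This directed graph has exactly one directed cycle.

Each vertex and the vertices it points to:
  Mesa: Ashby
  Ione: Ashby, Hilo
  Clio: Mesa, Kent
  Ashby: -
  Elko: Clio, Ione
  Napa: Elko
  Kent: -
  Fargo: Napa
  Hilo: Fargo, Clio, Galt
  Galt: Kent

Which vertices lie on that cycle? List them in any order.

DFS with gray/black marking from Napa:
Napa gray
  Elko gray
    Clio gray
      Mesa gray
        Ashby gray
        Ashby black
      Mesa black
      Kent gray
      Kent black
    Clio black
    Ione gray
      Ione→Ashby: Ashby black — skip
      Hilo gray
        Fargo gray
          Fargo→Napa: Napa is gray → back edge
Back edge closes the cycle Napa → Elko → Ione → Hilo → Fargo → Napa; its vertices are {Elko, Hilo, Ione, Napa, Fargo}.

Elko, Hilo, Ione, Napa, Fargo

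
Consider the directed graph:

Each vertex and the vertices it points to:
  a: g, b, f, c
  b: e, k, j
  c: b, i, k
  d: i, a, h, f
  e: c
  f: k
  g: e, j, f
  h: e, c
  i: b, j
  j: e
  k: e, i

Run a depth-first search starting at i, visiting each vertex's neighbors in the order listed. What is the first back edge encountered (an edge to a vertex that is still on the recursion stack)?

c->b

DFS from i (visiting each vertex's neighbors in the order listed); mark gray on enter, black on exit:
i gray
  b gray
    e gray
      c gray
        c→b: b is gray → back edge
First back edge: c → b.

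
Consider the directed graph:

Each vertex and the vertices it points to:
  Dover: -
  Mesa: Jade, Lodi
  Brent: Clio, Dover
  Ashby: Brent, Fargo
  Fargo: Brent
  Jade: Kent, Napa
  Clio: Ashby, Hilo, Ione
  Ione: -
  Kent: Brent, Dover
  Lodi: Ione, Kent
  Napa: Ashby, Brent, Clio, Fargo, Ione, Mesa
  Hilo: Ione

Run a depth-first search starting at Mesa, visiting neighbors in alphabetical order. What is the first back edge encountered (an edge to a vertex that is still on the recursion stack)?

Ashby->Brent

DFS from Mesa (visiting neighbors in alphabetical order); mark gray on enter, black on exit:
Mesa gray
  Jade gray
    Kent gray
      Brent gray
        Clio gray
          Ashby gray
            Ashby→Brent: Brent is gray → back edge
First back edge: Ashby → Brent.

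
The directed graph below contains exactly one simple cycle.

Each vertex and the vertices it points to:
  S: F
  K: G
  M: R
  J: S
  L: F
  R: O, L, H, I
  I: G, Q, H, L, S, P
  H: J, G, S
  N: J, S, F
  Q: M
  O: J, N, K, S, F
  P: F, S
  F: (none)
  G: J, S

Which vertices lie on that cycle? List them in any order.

I, M, Q, R

DFS with gray/black marking from R:
R gray
  O gray
    J gray
      S gray
        F gray
        F black
      S black
    J black
    N gray
      N→J: J black — skip
      N→S: S black — skip
      N→F: F black — skip
    N black
    K gray
      G gray
        G→J: J black — skip
        G→S: S black — skip
      G black
    K black
    O→S: S black — skip
    O→F: F black — skip
  O black
  L gray
    L→F: F black — skip
  L black
  H gray
    H→J: J black — skip
    H→G: G black — skip
    H→S: S black — skip
  H black
  I gray
    I→G: G black — skip
    Q gray
      M gray
        M→R: R is gray → back edge
Back edge closes the cycle R → I → Q → M → R; its vertices are {I, M, Q, R}.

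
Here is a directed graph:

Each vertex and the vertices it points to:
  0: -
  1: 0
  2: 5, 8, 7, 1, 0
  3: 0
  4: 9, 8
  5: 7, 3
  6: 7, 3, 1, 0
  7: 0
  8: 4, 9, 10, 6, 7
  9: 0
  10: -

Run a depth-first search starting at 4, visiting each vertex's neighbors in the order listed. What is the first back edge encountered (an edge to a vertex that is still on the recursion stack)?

DFS from 4 (visiting each vertex's neighbors in the order listed); mark gray on enter, black on exit:
4 gray
  9 gray
    0 gray
    0 black
  9 black
  8 gray
    8→4: 4 is gray → back edge
First back edge: 8 → 4.

8→4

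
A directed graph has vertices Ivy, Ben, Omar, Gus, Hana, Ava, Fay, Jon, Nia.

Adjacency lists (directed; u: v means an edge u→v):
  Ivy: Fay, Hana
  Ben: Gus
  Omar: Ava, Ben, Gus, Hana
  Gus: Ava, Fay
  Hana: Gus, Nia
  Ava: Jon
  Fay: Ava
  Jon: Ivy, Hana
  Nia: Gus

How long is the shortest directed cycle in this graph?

4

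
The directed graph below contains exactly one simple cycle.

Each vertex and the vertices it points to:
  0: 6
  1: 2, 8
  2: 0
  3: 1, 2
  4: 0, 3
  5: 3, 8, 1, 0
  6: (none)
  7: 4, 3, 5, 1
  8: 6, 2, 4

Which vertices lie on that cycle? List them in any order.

1, 3, 4, 8

DFS with gray/black marking from 8:
8 gray
  6 gray
  6 black
  2 gray
    0 gray
      0→6: 6 black — skip
    0 black
  2 black
  4 gray
    4→0: 0 black — skip
    3 gray
      1 gray
        1→2: 2 black — skip
        1→8: 8 is gray → back edge
Back edge closes the cycle 8 → 4 → 3 → 1 → 8; its vertices are {1, 3, 4, 8}.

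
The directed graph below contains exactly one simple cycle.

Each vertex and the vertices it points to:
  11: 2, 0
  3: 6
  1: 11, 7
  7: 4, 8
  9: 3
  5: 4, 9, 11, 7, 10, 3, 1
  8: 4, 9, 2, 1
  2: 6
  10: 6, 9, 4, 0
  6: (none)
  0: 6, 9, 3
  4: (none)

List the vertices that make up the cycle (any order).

1, 7, 8

DFS with gray/black marking from 1:
1 gray
  11 gray
    2 gray
      6 gray
      6 black
    2 black
    0 gray
      0→6: 6 black — skip
      9 gray
        3 gray
          3→6: 6 black — skip
        3 black
      9 black
      0→3: 3 black — skip
    0 black
  11 black
  7 gray
    4 gray
    4 black
    8 gray
      8→4: 4 black — skip
      8→9: 9 black — skip
      8→2: 2 black — skip
      8→1: 1 is gray → back edge
Back edge closes the cycle 1 → 7 → 8 → 1; its vertices are {1, 7, 8}.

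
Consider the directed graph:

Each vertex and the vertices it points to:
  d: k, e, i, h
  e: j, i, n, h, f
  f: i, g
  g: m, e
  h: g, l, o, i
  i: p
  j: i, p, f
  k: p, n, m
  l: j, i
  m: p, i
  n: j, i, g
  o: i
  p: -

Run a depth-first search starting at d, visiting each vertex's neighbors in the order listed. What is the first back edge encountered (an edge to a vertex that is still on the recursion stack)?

e->j

DFS from d (visiting each vertex's neighbors in the order listed); mark gray on enter, black on exit:
d gray
  k gray
    p gray
    p black
    n gray
      j gray
        i gray
          i→p: p black — skip
        i black
        j→p: p black — skip
        f gray
          f→i: i black — skip
          g gray
            m gray
              m→p: p black — skip
              m→i: i black — skip
            m black
            e gray
              e→j: j is gray → back edge
First back edge: e → j.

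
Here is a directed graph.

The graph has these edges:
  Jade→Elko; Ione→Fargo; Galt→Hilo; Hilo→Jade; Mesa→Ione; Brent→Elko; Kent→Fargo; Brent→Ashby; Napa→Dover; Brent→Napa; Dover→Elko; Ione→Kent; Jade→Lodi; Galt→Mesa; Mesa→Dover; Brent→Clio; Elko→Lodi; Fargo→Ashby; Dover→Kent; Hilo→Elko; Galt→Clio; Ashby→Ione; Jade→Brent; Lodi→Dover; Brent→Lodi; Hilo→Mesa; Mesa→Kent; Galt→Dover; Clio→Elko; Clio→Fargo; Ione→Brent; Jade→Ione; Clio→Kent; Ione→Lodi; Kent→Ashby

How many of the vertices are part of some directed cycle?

10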